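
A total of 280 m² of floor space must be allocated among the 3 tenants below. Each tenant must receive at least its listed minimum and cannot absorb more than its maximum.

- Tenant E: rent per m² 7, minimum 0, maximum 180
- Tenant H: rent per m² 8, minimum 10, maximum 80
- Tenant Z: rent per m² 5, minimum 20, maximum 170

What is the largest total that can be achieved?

2000

Meeting every minimum uses 0+10+20 = 30 m², leaving 250.
Rank by rent per m²: Tenant H 8 > Tenant E 7 > Tenant Z 5.
Tenant H takes 70 more to reach its cap of 80 ; 180 left.
Tenant E: +180 to 180 (cap) ; 0 left.
Total = 7×180 + 8×80 + 5×20 = 2000.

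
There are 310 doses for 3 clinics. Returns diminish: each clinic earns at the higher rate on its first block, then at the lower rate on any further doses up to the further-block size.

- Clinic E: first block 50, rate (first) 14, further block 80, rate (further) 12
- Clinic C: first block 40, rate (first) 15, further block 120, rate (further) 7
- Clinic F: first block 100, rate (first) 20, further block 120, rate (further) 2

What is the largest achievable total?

Order all 6 blocks by rate: Clinic F/T1 20 > Clinic C/T1 15 > Clinic E/T1 14 > Clinic E/T2 12 > Clinic C/T2 7 > Clinic F/T2 2.
Clinic F/T1 (20): +100 → 210 left.
Clinic C T1 at 15: fill all 40 → 170 left.
Clinic E/T1 (14): +50 → 120 left.
Clinic E/T2 (12): +80 → 40 left.
40 remain; put them into Clinic C T2 at 7.
Total = 20×100 + 15×40 + 14×50 + 12×80 + 7×40 = 4540.

4540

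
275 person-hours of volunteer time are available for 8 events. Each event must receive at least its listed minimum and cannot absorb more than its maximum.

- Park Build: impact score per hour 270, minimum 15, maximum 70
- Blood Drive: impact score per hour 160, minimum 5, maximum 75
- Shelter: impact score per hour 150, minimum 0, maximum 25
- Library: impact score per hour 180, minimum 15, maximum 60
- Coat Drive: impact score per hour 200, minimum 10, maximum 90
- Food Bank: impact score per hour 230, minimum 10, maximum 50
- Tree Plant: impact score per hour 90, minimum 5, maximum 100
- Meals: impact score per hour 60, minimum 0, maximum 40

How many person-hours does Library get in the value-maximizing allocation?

Meeting every minimum uses 15+5+0+15+10+10+5+0 = 60 person-hours, leaving 215.
Highest impact score per hour first: Park Build 270 > Food Bank 230 > Coat Drive 200 > Library 180 > Blood Drive 160 > Shelter 150 > Tree Plant 90 > Meals 60.
Park Build: +55 to 70 (cap) — 160 left.
Give Food Bank 40 more to hit its cap of 50 — 120 left.
Coat Drive: +80 to 90 (cap) — 40 left.
Only 40 left; Library takes them to reach 55.

55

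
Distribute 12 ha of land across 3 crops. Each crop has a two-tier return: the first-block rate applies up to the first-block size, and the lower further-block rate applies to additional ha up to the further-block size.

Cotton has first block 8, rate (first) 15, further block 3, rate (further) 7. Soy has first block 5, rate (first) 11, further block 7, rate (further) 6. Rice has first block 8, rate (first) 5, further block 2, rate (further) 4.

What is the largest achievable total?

Treat each block as its own option and order by rate: Cotton/T1 15 > Soy/T1 11 > Cotton/T2 7 > Soy/T2 6 > Rice/T1 5 > Rice/T2 4.
Cotton T1 at 15: fill all 8 ; 4 left.
4 remain; put them into Soy T1 at 11.
Total = 15×8 + 11×4 = 164.

164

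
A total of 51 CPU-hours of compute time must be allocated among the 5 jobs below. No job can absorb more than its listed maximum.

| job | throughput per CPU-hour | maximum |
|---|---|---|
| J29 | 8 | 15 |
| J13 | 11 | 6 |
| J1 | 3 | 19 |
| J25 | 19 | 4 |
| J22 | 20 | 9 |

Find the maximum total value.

493

Rank by throughput per CPU-hour: J22 20 > J25 19 > J13 11 > J29 8 > J1 3.
J22 takes 9 to reach its cap of 9 ; 42 left.
Give J25 4 to hit its cap of 4 ; 38 left.
J13 takes 6 to reach its cap of 6 ; 32 left.
J29 takes 15 to reach its cap of 15 ; 17 left.
Only 17 left; J1 takes them to reach 17.
Total = 8×15 + 11×6 + 3×17 + 19×4 + 20×9 = 493.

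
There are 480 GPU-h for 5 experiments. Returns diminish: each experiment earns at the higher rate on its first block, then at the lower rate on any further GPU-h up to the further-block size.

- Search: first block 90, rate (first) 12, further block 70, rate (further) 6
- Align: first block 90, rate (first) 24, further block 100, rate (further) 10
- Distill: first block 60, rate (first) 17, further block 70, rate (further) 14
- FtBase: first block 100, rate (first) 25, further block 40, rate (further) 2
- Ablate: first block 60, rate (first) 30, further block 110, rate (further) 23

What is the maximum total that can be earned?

Treat each block as its own option and order by rate: Ablate/first 30 > FtBase/first 25 > Align/first 24 > Ablate/second 23 > Distill/first 17 > Distill/second 14 > Search/first 12 > Align/second 10 > Search/second 6 > FtBase/second 2.
Ablate/first (30): +60 ; 420 left.
FtBase/first (25): +100 ; 320 left.
Align/first (24): +90 ; 230 left.
Ablate second at 23: fill all 110 ; 120 left.
Distill/first (17): +60 ; 60 left.
Distill second at 14: only 60 left, fill 60.
Total = 30×60 + 25×100 + 24×90 + 23×110 + 17×60 + 14×60 = 10850.

10850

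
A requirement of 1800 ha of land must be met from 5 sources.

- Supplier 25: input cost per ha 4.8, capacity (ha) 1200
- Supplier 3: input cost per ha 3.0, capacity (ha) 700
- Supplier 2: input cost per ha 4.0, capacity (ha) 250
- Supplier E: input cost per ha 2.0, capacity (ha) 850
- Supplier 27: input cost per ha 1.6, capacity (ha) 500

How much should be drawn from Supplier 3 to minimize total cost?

Use sources in increasing cost order.
Take 500 from Supplier 27 at 1.6 — need 1300 more.
Supplier E (2.0): use full 850 — 450 ha to go.
Take 450 from Supplier 3 at 3.0 to finish.
Supplier 2, Supplier 25: unused.

450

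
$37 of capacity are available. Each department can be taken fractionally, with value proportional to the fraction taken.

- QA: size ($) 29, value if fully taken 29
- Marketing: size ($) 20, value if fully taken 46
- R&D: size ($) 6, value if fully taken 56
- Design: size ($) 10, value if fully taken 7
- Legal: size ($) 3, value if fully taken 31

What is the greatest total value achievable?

Best value per unit of size first: Legal 31/3≈10.3, R&D 56/6≈9.33, Marketing 46/20≈2.3, QA 29/29≈1, Design 7/10≈0.7.
Legal: take in full, 3 $ for value 31 — 34 left.
Take all of R&D (6 $, value 56) — 28 $ left.
Take all of Marketing (20 $, value 46) — 8 $ left.
Only 8 $ remain; take 8/29 of QA for value 29×8/29 = 8.
Total value = 141.

141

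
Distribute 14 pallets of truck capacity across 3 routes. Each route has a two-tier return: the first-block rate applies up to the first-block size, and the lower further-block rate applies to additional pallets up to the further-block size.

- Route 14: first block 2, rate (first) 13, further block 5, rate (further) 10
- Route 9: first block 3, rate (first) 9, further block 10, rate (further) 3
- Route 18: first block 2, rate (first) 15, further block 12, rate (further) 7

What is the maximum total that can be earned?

147

Rank every tier by rate: Route 18/tier1 15 > Route 14/tier1 13 > Route 14/tier2 10 > Route 9/tier1 9 > Route 18/tier2 7 > Route 9/tier2 3.
Fill Route 18 tier1 block (2 at 15) — 12 left.
Fill Route 14 tier1 block (2 at 13) — 10 left.
Route 14/tier2 (10): +5 — 5 left.
Route 9/tier1 (9): +3 — 2 left.
2 remain; put them into Route 18 tier2 at 7.
Total = 15×2 + 13×2 + 10×5 + 9×3 + 7×2 = 147.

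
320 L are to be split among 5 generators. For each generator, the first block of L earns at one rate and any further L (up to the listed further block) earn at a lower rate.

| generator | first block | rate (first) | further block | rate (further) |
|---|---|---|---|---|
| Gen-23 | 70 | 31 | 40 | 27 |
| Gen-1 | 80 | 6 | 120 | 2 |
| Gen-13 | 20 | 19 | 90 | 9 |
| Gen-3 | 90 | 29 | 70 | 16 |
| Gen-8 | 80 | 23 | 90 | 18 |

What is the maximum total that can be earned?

Order all 10 blocks by rate: Gen-23/tier1 31 > Gen-3/tier1 29 > Gen-23/tier2 27 > Gen-8/tier1 23 > Gen-13/tier1 19 > Gen-8/tier2 18 > Gen-3/tier2 16 > Gen-13/tier2 9 > Gen-1/tier1 6 > Gen-1/tier2 2.
Gen-23/tier1 (31): +70 ; 250 left.
Gen-3/tier1 (29): +90 ; 160 left.
Gen-23/tier2 (27): +40 ; 120 left.
Gen-8/tier1 (23): +80 ; 40 left.
Gen-13 tier1 at 19: fill all 20 ; 20 left.
20 remain; put them into Gen-8 tier2 at 18.
Total = 31×70 + 29×90 + 27×40 + 23×80 + 19×20 + 18×20 = 8440.

8440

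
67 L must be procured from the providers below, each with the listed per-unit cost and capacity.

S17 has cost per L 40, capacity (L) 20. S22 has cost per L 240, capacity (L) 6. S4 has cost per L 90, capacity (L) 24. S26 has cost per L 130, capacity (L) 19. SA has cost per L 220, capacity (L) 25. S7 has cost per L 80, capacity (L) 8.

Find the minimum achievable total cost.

5550

Fill from the cheapest provider first.
S17 at 40: take all 20 L → 47 still needed.
S7 (80): use full 8 → 39 L to go.
S4 (90): use full 24 → 15 L to go.
S26 at 130: take 15 of its 19 → requirement met.
SA, S22: unused.
Cost = 20×40 + 8×80 + 24×90 + 15×130 = 5550.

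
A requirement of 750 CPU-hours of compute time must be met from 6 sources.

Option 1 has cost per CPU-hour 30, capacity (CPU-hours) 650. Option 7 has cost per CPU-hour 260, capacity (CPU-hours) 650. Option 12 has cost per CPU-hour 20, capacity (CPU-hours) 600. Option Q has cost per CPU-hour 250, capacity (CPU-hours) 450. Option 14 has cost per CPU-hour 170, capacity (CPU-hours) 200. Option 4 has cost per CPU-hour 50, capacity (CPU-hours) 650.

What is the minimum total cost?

Use sources in increasing cost order.
Option 12 (20): use full 600 ; 150 CPU-hours to go.
Take 150 from Option 1 at 30 to finish.
Option 4, Option 14, Option Q, Option 7: unused.
Cost = 600×20 + 150×30 = 16500.

16500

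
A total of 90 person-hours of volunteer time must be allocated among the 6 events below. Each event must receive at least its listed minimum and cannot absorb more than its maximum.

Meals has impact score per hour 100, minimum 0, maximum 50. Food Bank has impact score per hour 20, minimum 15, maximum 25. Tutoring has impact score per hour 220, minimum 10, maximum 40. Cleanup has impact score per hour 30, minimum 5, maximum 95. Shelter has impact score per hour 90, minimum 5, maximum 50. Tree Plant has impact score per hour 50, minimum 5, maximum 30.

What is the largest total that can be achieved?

11950

Meeting every minimum uses 0+15+10+5+5+5 = 40 person-hours, leaving 50.
Order the events by impact score per hour: Tutoring 220 > Meals 100 > Shelter 90 > Tree Plant 50 > Cleanup 30 > Food Bank 20.
Tutoring takes 30 more to reach its cap of 40 — 20 left.
Meals has room for 50 more but only 20 remain, so it gets 20.
Total = 100×20 + 20×15 + 220×40 + 30×5 + 90×5 + 50×5 = 11950.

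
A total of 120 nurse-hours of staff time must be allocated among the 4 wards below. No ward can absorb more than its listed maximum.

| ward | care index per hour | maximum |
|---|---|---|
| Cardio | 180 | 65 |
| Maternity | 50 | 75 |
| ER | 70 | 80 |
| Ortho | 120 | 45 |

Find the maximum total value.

17800

Order the wards by care index per hour: Cardio 180 > Ortho 120 > ER 70 > Maternity 50.
Give Cardio 65 to hit its cap of 65 → 55 left.
Ortho: +45 to 45 (cap) → 10 left.
ER has room for 80 but only 10 remain, so it gets 10.
Total = 180×65 + 70×10 + 120×45 = 17800.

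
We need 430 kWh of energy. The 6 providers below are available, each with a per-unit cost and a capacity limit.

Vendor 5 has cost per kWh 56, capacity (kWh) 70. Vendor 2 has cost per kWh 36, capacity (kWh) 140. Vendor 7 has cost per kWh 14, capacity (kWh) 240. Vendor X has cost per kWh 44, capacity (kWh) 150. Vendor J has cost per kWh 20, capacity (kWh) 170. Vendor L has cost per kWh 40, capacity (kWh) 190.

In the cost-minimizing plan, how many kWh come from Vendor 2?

Cheapest first:
Take 240 from Vendor 7 at 14 — need 190 more.
Take 170 from Vendor J at 20 — need 20 more.
Vendor 2 (36): take the remaining 20 — done.
Vendor L, Vendor X, Vendor 5: unused.

20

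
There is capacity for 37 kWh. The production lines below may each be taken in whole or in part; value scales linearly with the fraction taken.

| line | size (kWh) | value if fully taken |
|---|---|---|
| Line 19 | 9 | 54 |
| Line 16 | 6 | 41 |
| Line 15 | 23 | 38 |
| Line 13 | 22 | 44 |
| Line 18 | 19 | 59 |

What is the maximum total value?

Best value per unit of size first: Line 16 41/6≈6.83, Line 19 54/9≈6, Line 18 59/19≈3.11, Line 13 44/22≈2, Line 15 38/23≈1.65.
Line 16: take in full, 6 kWh for value 41 → 31 left.
All 9 kWh of Line 19 fit (value 54) → 22 remain.
Take all of Line 18 (19 kWh, value 59) → 3 kWh left.
Only 3 kWh remain; take 3/22 of Line 13 for value 44×3/22 = 6.
Total value = 160.

160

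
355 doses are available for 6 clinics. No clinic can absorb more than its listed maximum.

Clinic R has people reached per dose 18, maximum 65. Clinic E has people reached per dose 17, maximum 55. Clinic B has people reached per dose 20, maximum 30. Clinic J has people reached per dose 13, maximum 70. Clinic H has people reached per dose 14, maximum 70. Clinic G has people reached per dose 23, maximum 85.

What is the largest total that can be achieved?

6290

Highest people reached per dose first: Clinic G 23 > Clinic B 20 > Clinic R 18 > Clinic E 17 > Clinic H 14 > Clinic J 13.
Give Clinic G 85 to hit its cap of 85 — 270 left.
Clinic B takes 30 to reach its cap of 30 — 240 left.
Clinic R takes 65 to reach its cap of 65 — 175 left.
Give Clinic E 55 to hit its cap of 55 — 120 left.
Clinic H: +70 to 70 (cap) — 50 left.
Clinic J has room for 70 but only 50 remain, so it gets 50.
Total = 18×65 + 17×55 + 20×30 + 13×50 + 14×70 + 23×85 = 6290.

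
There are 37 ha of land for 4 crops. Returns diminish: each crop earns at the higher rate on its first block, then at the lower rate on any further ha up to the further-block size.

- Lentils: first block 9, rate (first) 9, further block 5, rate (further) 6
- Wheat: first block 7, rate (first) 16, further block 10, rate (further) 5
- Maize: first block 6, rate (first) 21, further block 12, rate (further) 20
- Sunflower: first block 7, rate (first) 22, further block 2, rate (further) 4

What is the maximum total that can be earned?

Rank every tier by rate: Sunflower/tier1 22 > Maize/tier1 21 > Maize/tier2 20 > Wheat/tier1 16 > Lentils/tier1 9 > Lentils/tier2 6 > Wheat/tier2 5 > Sunflower/tier2 4.
Sunflower/tier1 (22): +7 ; 30 left.
Fill Maize tier1 block (6 at 21) ; 24 left.
Maize tier2 at 20: fill all 12 ; 12 left.
Wheat/tier1 (16): +7 ; 5 left.
Lentils/tier1: +5 of 9 at 9; pool empty.
Total = 22×7 + 21×6 + 20×12 + 16×7 + 9×5 = 677.

677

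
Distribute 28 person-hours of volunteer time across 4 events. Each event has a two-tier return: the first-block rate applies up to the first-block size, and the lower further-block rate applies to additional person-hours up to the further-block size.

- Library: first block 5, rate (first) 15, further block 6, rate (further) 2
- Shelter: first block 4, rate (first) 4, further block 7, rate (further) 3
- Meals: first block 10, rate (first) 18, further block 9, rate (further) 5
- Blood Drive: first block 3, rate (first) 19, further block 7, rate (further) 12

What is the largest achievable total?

411

Rank every tier by rate: Blood Drive/tier1 19 > Meals/tier1 18 > Library/tier1 15 > Blood Drive/tier2 12 > Meals/tier2 5 > Shelter/tier1 4 > Shelter/tier2 3 > Library/tier2 2.
Blood Drive/tier1 (19): +3 — 25 left.
Meals/tier1 (18): +10 — 15 left.
Fill Library tier1 block (5 at 15) — 10 left.
Fill Blood Drive tier2 block (7 at 12) — 3 left.
Meals/tier2: +3 of 9 at 5; pool empty.
Total = 19×3 + 18×10 + 15×5 + 12×7 + 5×3 = 411.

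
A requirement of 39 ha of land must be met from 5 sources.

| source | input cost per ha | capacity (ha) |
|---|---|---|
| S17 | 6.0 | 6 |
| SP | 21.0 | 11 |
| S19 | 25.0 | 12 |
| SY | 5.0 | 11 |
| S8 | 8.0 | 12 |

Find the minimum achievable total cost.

Use sources in increasing cost order.
SY at 5.0: take all 11 ha ; 28 still needed.
S17 (6.0): use full 6 ; 22 ha to go.
S8 (8.0): use full 12 ; 10 ha to go.
SP at 21.0: take 10 of its 11 ; requirement met.
S19: unused.
Cost = 11×5.0 + 6×6.0 + 12×8.0 + 10×21.0 = 397.

397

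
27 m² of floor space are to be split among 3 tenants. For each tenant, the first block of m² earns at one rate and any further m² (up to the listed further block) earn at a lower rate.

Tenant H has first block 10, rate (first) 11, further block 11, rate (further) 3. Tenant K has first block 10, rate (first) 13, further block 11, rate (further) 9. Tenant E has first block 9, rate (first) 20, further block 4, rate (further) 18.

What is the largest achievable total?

426

Rank every tier by rate: Tenant E/tier1 20 > Tenant E/tier2 18 > Tenant K/tier1 13 > Tenant H/tier1 11 > Tenant K/tier2 9 > Tenant H/tier2 3.
Fill Tenant E tier1 block (9 at 20) ; 18 left.
Tenant E/tier2 (18): +4 ; 14 left.
Tenant K/tier1 (13): +10 ; 4 left.
Tenant H/tier1: +4 of 10 at 11; pool empty.
Total = 20×9 + 18×4 + 13×10 + 11×4 = 426.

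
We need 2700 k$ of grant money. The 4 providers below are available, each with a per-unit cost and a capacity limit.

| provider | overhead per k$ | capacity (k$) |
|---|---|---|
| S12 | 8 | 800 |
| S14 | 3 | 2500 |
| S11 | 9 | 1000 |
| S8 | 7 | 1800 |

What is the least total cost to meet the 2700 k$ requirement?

8900

Use providers in increasing cost order.
S14 at 3: take all 2500 k$ → 200 still needed.
S8 (7): take the remaining 200 → done.
S12, S11: unused.
Cost = 2500×3 + 200×7 = 8900.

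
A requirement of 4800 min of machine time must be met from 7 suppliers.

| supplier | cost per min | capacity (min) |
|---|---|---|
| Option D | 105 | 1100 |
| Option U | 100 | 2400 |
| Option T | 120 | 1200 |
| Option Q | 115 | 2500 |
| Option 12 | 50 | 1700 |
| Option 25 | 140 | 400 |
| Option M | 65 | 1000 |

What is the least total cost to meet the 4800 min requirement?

360000

Fill from the cheapest supplier first.
Option 12 (50): use full 1700 — 3100 min to go.
Take 1000 from Option M at 65 — need 2100 more.
Option U at 100: take 2100 of its 2400 — requirement met.
Option D, Option Q, Option T, Option 25: unused.
Cost = 1700×50 + 1000×65 + 2100×100 = 360000.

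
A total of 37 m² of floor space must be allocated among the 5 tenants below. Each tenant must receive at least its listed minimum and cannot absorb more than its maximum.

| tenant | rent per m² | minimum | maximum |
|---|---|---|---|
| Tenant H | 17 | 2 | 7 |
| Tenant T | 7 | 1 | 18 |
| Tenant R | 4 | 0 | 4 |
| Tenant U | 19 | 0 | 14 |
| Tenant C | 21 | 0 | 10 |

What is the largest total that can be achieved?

637

Meeting every minimum uses 2+1+0+0+0 = 3 m², leaving 34.
Rank by rent per m²: Tenant C 21 > Tenant U 19 > Tenant H 17 > Tenant T 7 > Tenant R 4.
Give Tenant C 10 more to hit its cap of 10 → 24 left.
Tenant U: +14 to 14 (cap) → 10 left.
Give Tenant H 5 more to hit its cap of 7 → 5 left.
Tenant T: +5 (room for 17) → 6. Pool exhausted.
Total = 17×7 + 7×6 + 19×14 + 21×10 = 637.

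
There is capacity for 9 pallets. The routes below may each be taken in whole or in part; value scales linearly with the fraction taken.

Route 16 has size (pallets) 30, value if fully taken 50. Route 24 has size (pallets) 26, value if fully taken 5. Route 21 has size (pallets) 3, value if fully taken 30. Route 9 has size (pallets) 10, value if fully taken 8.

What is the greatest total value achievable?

Best value per unit of size first: Route 21 30/3≈10, Route 16 50/30≈1.67, Route 9 8/10≈0.8, Route 24 5/26≈0.192.
Take all of Route 21 (3 pallets, value 30) — 6 pallets left.
6 pallets left: a 6/30 share of Route 16 gives 50×6/30 = 10.
Total value = 40.

40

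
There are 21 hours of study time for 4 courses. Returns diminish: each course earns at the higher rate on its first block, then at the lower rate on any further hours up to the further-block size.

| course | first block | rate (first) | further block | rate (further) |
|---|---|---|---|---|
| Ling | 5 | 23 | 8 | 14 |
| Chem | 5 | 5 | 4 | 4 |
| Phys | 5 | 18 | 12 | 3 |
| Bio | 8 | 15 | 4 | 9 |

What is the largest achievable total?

367

Order all 8 blocks by rate: Ling/tier1 23 > Phys/tier1 18 > Bio/tier1 15 > Ling/tier2 14 > Bio/tier2 9 > Chem/tier1 5 > Chem/tier2 4 > Phys/tier2 3.
Ling tier1 at 23: fill all 5 ; 16 left.
Phys tier1 at 18: fill all 5 ; 11 left.
Bio/tier1 (15): +8 ; 3 left.
3 remain; put them into Ling tier2 at 14.
Total = 23×5 + 18×5 + 15×8 + 14×3 = 367.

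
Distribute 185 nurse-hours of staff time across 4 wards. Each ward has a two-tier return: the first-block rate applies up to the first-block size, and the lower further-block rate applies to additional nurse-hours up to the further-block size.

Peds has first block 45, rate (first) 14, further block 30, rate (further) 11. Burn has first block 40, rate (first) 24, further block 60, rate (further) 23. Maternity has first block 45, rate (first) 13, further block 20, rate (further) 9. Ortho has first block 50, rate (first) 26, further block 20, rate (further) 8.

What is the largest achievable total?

Order all 8 blocks by rate: Ortho/tier1 26 > Burn/tier1 24 > Burn/tier2 23 > Peds/tier1 14 > Maternity/tier1 13 > Peds/tier2 11 > Maternity/tier2 9 > Ortho/tier2 8.
Fill Ortho tier1 block (50 at 26) — 135 left.
Fill Burn tier1 block (40 at 24) — 95 left.
Burn tier2 at 23: fill all 60 — 35 left.
Peds/tier1: +35 of 45 at 14; pool empty.
Total = 26×50 + 24×40 + 23×60 + 14×35 = 4130.

4130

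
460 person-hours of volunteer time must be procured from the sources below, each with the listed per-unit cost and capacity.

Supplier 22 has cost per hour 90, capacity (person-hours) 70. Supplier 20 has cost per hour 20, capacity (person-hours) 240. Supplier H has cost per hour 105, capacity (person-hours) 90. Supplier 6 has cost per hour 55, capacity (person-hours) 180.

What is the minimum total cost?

18300

Cheapest first:
Supplier 20 (20): use full 240 → 220 person-hours to go.
Supplier 6 (55): use full 180 → 40 person-hours to go.
Supplier 22 at 90: take 40 of its 70 → requirement met.
Supplier H: unused.
Cost = 240×20 + 180×55 + 40×90 = 18300.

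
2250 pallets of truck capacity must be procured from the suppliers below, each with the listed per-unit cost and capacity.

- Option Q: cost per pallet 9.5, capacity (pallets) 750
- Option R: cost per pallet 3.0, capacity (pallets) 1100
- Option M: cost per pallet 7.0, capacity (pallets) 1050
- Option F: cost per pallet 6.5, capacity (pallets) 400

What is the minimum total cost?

11150

Fill from the cheapest supplier first.
Option R at 3.0: take all 1100 pallets → 1150 still needed.
Option F at 6.5: take all 400 pallets → 750 still needed.
Option M (7.0): take the remaining 750 → done.
Option Q: unused.
Cost = 1100×3.0 + 400×6.5 + 750×7.0 = 11150.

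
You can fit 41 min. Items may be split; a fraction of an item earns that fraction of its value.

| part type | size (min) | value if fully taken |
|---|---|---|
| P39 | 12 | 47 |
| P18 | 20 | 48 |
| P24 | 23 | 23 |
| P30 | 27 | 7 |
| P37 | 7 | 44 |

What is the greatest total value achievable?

Rank by value-to-size ratio: P37 44/7≈6.29, P39 47/12≈3.92, P18 48/20≈2.4, P24 23/23≈1, P30 7/27≈0.259.
P37: take in full, 7 min for value 44 → 34 left.
All 12 min of P39 fit (value 47) → 22 remain.
Take all of P18 (20 min, value 48) → 2 min left.
Only 2 min remain; take 2/23 of P24 for value 23×2/23 = 2.
Total value = 141.

141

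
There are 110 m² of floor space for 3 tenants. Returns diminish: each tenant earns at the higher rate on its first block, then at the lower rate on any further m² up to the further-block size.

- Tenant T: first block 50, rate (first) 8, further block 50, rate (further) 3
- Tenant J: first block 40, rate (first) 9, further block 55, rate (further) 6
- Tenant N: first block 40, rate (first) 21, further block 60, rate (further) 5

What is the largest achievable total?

1440

Order all 6 blocks by rate: Tenant N/first 21 > Tenant J/first 9 > Tenant T/first 8 > Tenant J/second 6 > Tenant N/second 5 > Tenant T/second 3.
Tenant N/first (21): +40 — 70 left.
Tenant J first at 9: fill all 40 — 30 left.
Tenant T/first: +30 of 50 at 8; pool empty.
Total = 21×40 + 9×40 + 8×30 = 1440.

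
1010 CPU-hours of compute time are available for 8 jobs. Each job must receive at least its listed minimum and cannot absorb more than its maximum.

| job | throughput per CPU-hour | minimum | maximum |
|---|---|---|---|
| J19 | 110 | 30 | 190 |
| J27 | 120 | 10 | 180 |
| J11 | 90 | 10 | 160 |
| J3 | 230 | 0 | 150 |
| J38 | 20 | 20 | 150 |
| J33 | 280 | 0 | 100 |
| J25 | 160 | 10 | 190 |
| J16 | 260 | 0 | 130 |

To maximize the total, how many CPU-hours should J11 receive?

50

Meeting every minimum uses 30+10+10+0+20+0+10+0 = 80 CPU-hours, leaving 930.
Highest throughput per CPU-hour first: J33 280 > J16 260 > J3 230 > J25 160 > J27 120 > J19 110 > J11 90 > J38 20.
Give J33 100 more to hit its cap of 100 → 830 left.
Give J16 130 more to hit its cap of 130 → 700 left.
Give J3 150 more to hit its cap of 150 → 550 left.
Give J25 180 more to hit its cap of 190 → 370 left.
J27 takes 170 more to reach its cap of 180 → 200 left.
J19: +160 to 190 (cap) → 40 left.
Only 40 left; J11 takes them to reach 50.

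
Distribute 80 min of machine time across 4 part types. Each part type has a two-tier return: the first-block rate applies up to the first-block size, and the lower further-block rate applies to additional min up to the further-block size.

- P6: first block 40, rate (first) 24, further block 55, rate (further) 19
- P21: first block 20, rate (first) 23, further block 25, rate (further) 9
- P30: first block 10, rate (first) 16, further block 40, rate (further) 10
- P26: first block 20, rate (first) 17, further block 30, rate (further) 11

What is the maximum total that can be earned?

1800

Rank every tier by rate: P6/tier1 24 > P21/tier1 23 > P6/tier2 19 > P26/tier1 17 > P30/tier1 16 > P26/tier2 11 > P30/tier2 10 > P21/tier2 9.
Fill P6 tier1 block (40 at 24) — 40 left.
Fill P21 tier1 block (20 at 23) — 20 left.
P6 tier2 at 19: only 20 left, fill 20.
Total = 24×40 + 23×20 + 19×20 = 1800.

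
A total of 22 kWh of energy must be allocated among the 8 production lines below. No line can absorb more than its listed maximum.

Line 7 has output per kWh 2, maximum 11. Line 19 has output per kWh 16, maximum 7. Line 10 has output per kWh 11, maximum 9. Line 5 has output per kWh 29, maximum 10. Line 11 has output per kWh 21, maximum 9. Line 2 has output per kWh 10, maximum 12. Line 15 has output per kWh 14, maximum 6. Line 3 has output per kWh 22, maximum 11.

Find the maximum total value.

Rank by output per kWh: Line 5 29 > Line 3 22 > Line 11 21 > Line 19 16 > Line 15 14 > Line 10 11 > Line 2 10 > Line 7 2.
Line 5: +10 to 10 (cap) → 12 left.
Line 3 takes 11 to reach its cap of 11 → 1 left.
Line 11 has room for 9 but only 1 remain, so it gets 1.
Total = 29×10 + 21×1 + 22×11 = 553.

553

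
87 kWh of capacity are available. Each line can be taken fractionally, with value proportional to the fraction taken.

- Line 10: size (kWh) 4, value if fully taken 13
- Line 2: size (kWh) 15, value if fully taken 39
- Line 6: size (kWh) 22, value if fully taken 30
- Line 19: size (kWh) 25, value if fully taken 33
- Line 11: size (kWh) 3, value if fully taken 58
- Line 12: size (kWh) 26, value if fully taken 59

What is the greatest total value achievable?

Sort by value density: Line 11 58/3≈19.3, Line 10 13/4≈3.25, Line 2 39/15≈2.6, Line 12 59/26≈2.27, Line 6 30/22≈1.36, Line 19 33/25≈1.32.
Take all of Line 11 (3 kWh, value 58) — 84 kWh left.
Take all of Line 10 (4 kWh, value 13) — 80 kWh left.
Take all of Line 2 (15 kWh, value 39) — 65 kWh left.
All 26 kWh of Line 12 fit (value 59) — 39 remain.
All 22 kWh of Line 6 fit (value 30) — 17 remain.
17 kWh left: a 17/25 share of Line 19 gives 33×17/25 = 22.44.
Total value = 221.44.

221.44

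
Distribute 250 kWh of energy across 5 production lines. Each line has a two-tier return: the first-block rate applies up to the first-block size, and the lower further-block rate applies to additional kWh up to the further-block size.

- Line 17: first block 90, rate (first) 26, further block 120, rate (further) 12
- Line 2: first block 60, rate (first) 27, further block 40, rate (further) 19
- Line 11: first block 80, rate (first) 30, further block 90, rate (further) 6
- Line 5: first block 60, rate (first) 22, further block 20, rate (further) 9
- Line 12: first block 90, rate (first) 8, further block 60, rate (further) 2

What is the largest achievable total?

Rank every tier by rate: Line 11/first 30 > Line 2/first 27 > Line 17/first 26 > Line 5/first 22 > Line 2/second 19 > Line 17/second 12 > Line 5/second 9 > Line 12/first 8 > Line 11/second 6 > Line 12/second 2.
Line 11/first (30): +80 → 170 left.
Fill Line 2 first block (60 at 27) → 110 left.
Line 17/first (26): +90 → 20 left.
Line 5/first: +20 of 60 at 22; pool empty.
Total = 30×80 + 27×60 + 26×90 + 22×20 = 6800.

6800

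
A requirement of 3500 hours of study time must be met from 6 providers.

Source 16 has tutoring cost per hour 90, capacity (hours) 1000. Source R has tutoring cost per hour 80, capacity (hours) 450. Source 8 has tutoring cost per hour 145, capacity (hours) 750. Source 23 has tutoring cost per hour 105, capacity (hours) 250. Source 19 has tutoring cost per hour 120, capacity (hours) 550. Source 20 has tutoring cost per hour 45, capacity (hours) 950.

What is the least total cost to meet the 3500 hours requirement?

Use providers in increasing cost order.
Source 20 at 45: take all 950 hours → 2550 still needed.
Source R (80): use full 450 → 2100 hours to go.
Source 16 at 90: take all 1000 hours → 1100 still needed.
Source 23 (105): use full 250 → 850 hours to go.
Source 19 (120): use full 550 → 300 hours to go.
Take 300 from Source 8 at 145 to finish.
Cost = 950×45 + 450×80 + 1000×90 + 250×105 + 550×120 + 300×145 = 304500.

304500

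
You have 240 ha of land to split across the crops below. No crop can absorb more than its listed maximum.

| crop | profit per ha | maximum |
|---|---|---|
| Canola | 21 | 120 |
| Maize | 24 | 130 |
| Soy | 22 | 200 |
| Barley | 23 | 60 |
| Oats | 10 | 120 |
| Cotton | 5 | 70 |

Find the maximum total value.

Highest profit per ha first: Maize 24 > Barley 23 > Soy 22 > Canola 21 > Oats 10 > Cotton 5.
Maize: +130 to 130 (cap) → 110 left.
Barley: +60 to 60 (cap) → 50 left.
Only 50 left; Soy takes them to reach 50.
Total = 24×130 + 22×50 + 23×60 = 5600.

5600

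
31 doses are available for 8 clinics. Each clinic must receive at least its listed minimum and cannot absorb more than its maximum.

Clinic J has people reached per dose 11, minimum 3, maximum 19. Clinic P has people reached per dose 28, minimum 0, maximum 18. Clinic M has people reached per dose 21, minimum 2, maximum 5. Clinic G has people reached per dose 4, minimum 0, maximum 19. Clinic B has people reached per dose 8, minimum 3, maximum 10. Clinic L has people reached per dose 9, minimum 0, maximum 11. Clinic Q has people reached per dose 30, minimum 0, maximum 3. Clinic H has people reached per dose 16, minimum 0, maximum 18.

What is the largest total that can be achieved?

735

Meeting every minimum uses 3+0+2+0+3+0+0+0 = 8 doses, leaving 23.
Highest people reached per dose first: Clinic Q 30 > Clinic P 28 > Clinic M 21 > Clinic H 16 > Clinic J 11 > Clinic L 9 > Clinic B 8 > Clinic G 4.
Clinic Q takes 3 more to reach its cap of 3 ; 20 left.
Clinic P takes 18 more to reach its cap of 18 ; 2 left.
Only 2 left; Clinic M takes them to reach 4.
Total = 11×3 + 28×18 + 21×4 + 8×3 + 30×3 = 735.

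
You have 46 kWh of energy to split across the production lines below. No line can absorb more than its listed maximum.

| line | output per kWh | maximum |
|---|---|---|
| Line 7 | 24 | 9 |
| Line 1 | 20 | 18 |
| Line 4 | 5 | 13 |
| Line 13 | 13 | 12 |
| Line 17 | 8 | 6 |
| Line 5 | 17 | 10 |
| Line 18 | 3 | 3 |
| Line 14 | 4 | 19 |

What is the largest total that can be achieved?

863

Rank by output per kWh: Line 7 24 > Line 1 20 > Line 5 17 > Line 13 13 > Line 17 8 > Line 4 5 > Line 14 4 > Line 18 3.
Give Line 7 9 to hit its cap of 9 — 37 left.
Line 1 takes 18 to reach its cap of 18 — 19 left.
Line 5: +10 to 10 (cap) — 9 left.
Line 13 has room for 12 but only 9 remain, so it gets 9.
Total = 24×9 + 20×18 + 13×9 + 17×10 = 863.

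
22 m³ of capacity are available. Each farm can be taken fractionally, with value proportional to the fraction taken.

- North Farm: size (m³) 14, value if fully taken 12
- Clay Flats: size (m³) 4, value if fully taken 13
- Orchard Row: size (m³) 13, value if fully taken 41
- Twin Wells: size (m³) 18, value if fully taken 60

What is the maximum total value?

Sort by value density: Twin Wells 60/18≈3.33, Clay Flats 13/4≈3.25, Orchard Row 41/13≈3.15, North Farm 12/14≈0.857.
Take all of Twin Wells (18 m³, value 60) → 4 m³ left.
All 4 m³ of Clay Flats fit (value 13) → 0 remain.
Total value = 73.

73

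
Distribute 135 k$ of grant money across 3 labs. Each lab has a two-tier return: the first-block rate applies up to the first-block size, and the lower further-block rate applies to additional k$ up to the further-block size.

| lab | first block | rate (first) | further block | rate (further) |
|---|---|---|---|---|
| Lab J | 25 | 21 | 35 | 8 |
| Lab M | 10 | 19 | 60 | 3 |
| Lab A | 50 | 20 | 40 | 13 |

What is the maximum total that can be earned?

Treat each block as its own option and order by rate: Lab J/first 21 > Lab A/first 20 > Lab M/first 19 > Lab A/second 13 > Lab J/second 8 > Lab M/second 3.
Lab J first at 21: fill all 25 — 110 left.
Lab A/first (20): +50 — 60 left.
Lab M first at 19: fill all 10 — 50 left.
Lab A second at 13: fill all 40 — 10 left.
Lab J/second: +10 of 35 at 8; pool empty.
Total = 21×25 + 20×50 + 19×10 + 13×40 + 8×10 = 2315.

2315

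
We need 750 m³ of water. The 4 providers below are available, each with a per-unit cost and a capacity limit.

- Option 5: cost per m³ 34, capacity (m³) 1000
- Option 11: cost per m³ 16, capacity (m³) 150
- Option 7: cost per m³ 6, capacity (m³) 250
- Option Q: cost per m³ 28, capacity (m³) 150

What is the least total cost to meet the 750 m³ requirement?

Fill from the cheapest provider first.
Option 7 at 6: take all 250 m³ → 500 still needed.
Take 150 from Option 11 at 16 → need 350 more.
Option Q (28): use full 150 → 200 m³ to go.
Option 5 at 34: take 200 of its 1000 → requirement met.
Cost = 250×6 + 150×16 + 150×28 + 200×34 = 14900.

14900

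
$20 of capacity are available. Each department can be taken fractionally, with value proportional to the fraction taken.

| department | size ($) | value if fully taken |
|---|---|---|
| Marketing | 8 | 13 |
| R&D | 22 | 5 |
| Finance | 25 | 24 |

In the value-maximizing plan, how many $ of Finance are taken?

12

Best value per unit of size first: Marketing 13/8≈1.62, Finance 24/25≈0.96, R&D 5/22≈0.227.
Marketing: take in full, 8 $ for value 13 ; 12 left.
Fill the last 12 $ with part of Finance: 12/25 of it earns 11.52.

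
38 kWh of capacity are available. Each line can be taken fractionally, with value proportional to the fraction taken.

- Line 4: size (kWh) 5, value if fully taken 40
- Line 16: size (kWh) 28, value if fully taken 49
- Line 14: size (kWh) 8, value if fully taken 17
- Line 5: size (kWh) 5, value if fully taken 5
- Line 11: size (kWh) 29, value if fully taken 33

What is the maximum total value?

100.75

Sort by value density: Line 4 40/5≈8, Line 14 17/8≈2.12, Line 16 49/28≈1.75, Line 11 33/29≈1.14, Line 5 5/5≈1.
Take all of Line 4 (5 kWh, value 40) ; 33 kWh left.
Line 14: take in full, 8 kWh for value 17 ; 25 left.
Fill the last 25 kWh with part of Line 16: 25/28 of it earns 43.75.
Total value = 100.75.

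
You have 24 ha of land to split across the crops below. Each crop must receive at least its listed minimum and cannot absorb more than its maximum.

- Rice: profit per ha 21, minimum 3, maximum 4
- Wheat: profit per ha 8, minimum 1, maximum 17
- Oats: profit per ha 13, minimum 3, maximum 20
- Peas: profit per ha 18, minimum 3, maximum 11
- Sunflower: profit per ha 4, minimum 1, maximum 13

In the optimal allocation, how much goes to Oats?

Meeting every minimum uses 3+1+3+3+1 = 11 ha, leaving 13.
Order the crops by profit per ha: Rice 21 > Peas 18 > Oats 13 > Wheat 8 > Sunflower 4.
Rice takes 1 more to reach its cap of 4 ; 12 left.
Peas: +8 to 11 (cap) ; 4 left.
Only 4 left; Oats takes them to reach 7.

7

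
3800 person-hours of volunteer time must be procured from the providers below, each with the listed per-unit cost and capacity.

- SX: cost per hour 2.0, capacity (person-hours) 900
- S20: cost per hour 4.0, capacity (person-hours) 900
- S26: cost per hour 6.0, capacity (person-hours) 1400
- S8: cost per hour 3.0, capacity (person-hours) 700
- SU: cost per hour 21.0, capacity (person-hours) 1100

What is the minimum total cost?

15300

Fill from the cheapest provider first.
SX (2.0): use full 900 — 2900 person-hours to go.
S8 at 3.0: take all 700 person-hours — 2200 still needed.
S20 (4.0): use full 900 — 1300 person-hours to go.
S26 at 6.0: take 1300 of its 1400 — requirement met.
SU: unused.
Cost = 900×2.0 + 700×3.0 + 900×4.0 + 1300×6.0 = 15300.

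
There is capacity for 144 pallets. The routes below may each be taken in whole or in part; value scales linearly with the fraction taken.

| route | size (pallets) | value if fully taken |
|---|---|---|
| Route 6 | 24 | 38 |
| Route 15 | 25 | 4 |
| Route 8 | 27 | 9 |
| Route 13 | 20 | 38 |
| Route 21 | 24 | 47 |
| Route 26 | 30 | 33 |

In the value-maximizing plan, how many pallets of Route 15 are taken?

Sort by value density: Route 21 47/24≈1.96, Route 13 38/20≈1.9, Route 6 38/24≈1.58, Route 26 33/30≈1.1, Route 8 9/27≈0.333, Route 15 4/25≈0.16.
Route 21: take in full, 24 pallets for value 47 → 120 left.
Take all of Route 13 (20 pallets, value 38) → 100 pallets left.
Route 6: take in full, 24 pallets for value 38 → 76 left.
Take all of Route 26 (30 pallets, value 33) → 46 pallets left.
Route 8: take in full, 27 pallets for value 9 → 19 left.
Only 19 pallets remain; take 19/25 of Route 15 for value 4×19/25 = 3.04.

19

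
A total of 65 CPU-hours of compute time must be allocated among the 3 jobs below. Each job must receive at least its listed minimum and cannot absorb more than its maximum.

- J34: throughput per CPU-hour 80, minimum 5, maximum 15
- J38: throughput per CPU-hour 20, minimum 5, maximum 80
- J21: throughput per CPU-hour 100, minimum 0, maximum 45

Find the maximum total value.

5800

Meeting every minimum uses 5+5+0 = 10 CPU-hours, leaving 55.
Rank by throughput per CPU-hour: J21 100 > J34 80 > J38 20.
J21 takes 45 more to reach its cap of 45 ; 10 left.
Give J34 10 more to hit its cap of 15 ; 0 left.
Total = 80×15 + 20×5 + 100×45 = 5800.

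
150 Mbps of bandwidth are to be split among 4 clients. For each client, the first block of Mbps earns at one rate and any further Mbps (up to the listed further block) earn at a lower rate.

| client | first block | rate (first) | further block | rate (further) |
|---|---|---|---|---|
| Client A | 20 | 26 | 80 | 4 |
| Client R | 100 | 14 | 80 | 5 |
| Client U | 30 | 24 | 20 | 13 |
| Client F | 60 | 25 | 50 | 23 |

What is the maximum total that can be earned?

Rank every tier by rate: Client A/T1 26 > Client F/T1 25 > Client U/T1 24 > Client F/T2 23 > Client R/T1 14 > Client U/T2 13 > Client R/T2 5 > Client A/T2 4.
Fill Client A T1 block (20 at 26) — 130 left.
Client F T1 at 25: fill all 60 — 70 left.
Client U/T1 (24): +30 — 40 left.
Client F T2 at 23: only 40 left, fill 40.
Total = 26×20 + 25×60 + 24×30 + 23×40 = 3660.

3660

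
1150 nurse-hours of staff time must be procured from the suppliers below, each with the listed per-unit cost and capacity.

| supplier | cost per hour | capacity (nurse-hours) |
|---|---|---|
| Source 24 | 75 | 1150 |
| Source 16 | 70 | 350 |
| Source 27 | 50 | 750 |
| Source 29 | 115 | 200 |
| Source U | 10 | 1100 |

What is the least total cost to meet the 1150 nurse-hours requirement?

13500

Fill from the cheapest supplier first.
Take 1100 from Source U at 10 — need 50 more.
Source 27 (50): take the remaining 50 — done.
Source 16, Source 24, Source 29: unused.
Cost = 1100×10 + 50×50 = 13500.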